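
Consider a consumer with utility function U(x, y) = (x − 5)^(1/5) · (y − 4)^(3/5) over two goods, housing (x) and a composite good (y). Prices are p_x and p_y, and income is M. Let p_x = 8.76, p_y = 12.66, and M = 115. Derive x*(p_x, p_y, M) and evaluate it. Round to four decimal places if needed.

MRS = (1/3)·(y−4)/(x−5). Tangency with p_x/p_y gives y−4 = 3·(p_x/p_y)·(x−5).
After buying the subsistence bundle (5, 4), a share 0.25 of the remaining income goes to x: x* = 5 + 0.25·(M − 5p_x − 4p_y)/p_x.
Discretionary income = 115 − 5·8.76 − 4·12.66 = 20.56; x* = 5 + 0.25·20.56/8.76 = 5.5868.

x* = 5.5868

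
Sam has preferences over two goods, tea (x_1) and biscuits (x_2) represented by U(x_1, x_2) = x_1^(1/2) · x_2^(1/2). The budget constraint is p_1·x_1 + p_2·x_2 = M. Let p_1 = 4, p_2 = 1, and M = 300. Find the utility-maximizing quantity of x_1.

x_1* = 37.5

The MRS is x_2/x_1. Set MRS = p_1/p_2.
Rearranging, p_2·x_2 = p_1·x_1. Substituting into the budget gives p_1·x_1·(1 + 1) = M.
Demand: x_1*(p_1,p_2,M) = 0.5·M/p_1 and x_2* = 0.5·M/p_2.
At p_1=4, p_2=1, M=300: x_1* = 0.5·300/4 = 37.5.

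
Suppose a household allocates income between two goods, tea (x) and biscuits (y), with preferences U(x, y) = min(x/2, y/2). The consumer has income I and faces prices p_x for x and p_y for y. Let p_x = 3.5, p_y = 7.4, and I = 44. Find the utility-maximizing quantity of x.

x* = 4.0367

Demand: x*(p_x,p_y,I) = 2·I/(2·p_x + 2·p_y), y* = 2·I/(2·p_x + 2·p_y).
Here 2·3.5 + 2·7.4 = 21.8, giving x* = 4.0367.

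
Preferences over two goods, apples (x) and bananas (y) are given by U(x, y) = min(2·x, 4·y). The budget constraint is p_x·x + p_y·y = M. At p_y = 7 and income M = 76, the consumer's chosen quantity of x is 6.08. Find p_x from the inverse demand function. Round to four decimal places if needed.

p_x = 9

With perfect complements, no substitution: consume in ratio x:y = 4:2.
Budget: p_x·x + p_y·(1/2)·x = M, so (4·p_x + 2·p_y)·x = 4·M.
Demand: x*(p_x,p_y,M) = 4·M/(4·p_x + 2·p_y), y* = 2·M/(4·p_x + 2·p_y).
Set x* = 6.08 in the demand function and solve for p_x: p_x = 9.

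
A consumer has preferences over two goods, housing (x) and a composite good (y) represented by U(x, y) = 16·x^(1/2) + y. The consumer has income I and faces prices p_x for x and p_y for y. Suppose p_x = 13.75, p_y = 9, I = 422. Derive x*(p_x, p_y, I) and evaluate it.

x* = 27.4195

Thus x* = (8·p_y/p_x)² — independent of I — with the rest of income spent on y.
Plugging in: x* = (8·9/13.75)² = 27.4195.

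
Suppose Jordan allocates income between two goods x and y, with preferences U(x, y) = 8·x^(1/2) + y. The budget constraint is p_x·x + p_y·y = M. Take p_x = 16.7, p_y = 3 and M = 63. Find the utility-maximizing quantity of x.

x* = 0.5163

Plugging in: x* = (4·3/16.7)² = 0.5163.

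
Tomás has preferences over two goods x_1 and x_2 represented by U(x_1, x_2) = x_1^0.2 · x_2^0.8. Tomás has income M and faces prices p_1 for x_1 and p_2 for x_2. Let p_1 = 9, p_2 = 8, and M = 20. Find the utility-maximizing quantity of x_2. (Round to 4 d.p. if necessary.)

The MRS is (1/4)·x_2/x_1. Set MRS = p_1/p_2.
So 0.2·p_2·x_2 = 0.8·p_1·x_1; combined with the budget, a share 0.2 of income goes to x_1.
Demand: x_1*(p_1,p_2,M) = 0.2·M/p_1 and x_2* = 0.8·M/p_2.
At p_1=9, p_2=8, M=20: x_2* = 0.8·20/8 = 2.

x_2* = 2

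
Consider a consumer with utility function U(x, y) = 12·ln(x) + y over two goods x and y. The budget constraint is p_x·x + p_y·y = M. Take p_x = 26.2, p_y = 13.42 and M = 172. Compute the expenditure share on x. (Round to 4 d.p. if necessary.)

MU_x = 12/x, MU_y = 1. Tangency: 12/x = p_x/p_y.
So x*(p_x,p_y) = 12·p_y/p_x, independent of income; and y* = (M − 12·p_y)/p_y.
At the given prices: x* = 12·13.42/26.2 = 6.1466, and y* = 0.8167.
Expenditure on x: 26.2·6.1466 = 161.04; share = 0.9363.

share on x = 0.9363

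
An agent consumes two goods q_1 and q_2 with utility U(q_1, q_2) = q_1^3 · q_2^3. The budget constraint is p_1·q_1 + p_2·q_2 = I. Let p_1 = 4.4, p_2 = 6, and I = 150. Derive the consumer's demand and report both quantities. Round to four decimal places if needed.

MU_q_1/MU_q_2 = (3·q_2)/(3·q_1); tangency sets this equal to p_1/p_2.
Rearranging, p_2·q_2 = p_1·q_1. Substituting into the budget gives p_1·q_1·(1 + 1) = I.
Demand: q_1*(p_1,p_2,I) = 0.5·I/p_1 and q_2* = 0.5·I/p_2.
At p_1=4.4, p_2=6, I=150: q_1* = 0.5·150/4.4 = 17.0455, q_2* = 12.5.

q_1* = 17.0455, q_2* = 12.5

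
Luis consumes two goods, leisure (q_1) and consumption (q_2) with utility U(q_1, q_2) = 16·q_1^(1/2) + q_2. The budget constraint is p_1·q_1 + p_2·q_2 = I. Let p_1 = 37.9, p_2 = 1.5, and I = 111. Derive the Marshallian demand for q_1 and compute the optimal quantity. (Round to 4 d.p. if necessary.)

q_1* = 0.1002

Thus q_1* = (8·p_2/p_1)² — independent of I — with the rest of income spent on q_2.
Plugging in: q_1* = (8·1.5/37.9)² = 0.1002.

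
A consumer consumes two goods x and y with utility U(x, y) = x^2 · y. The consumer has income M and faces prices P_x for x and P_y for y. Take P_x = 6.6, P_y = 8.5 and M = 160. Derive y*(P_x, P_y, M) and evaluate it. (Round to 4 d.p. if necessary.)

y* = 6.2745

The MRS is 2·y/x. Set MRS = P_x/P_y.
Rearranging, P_y·y = (1/2)·P_x·x. Substituting into the budget gives P_x·x·(1 + (1/2)) = M.
Demand: x*(P_x,P_y,M) = 2/3·M/P_x and y* = 1/3·M/P_y.
At P_x=6.6, P_y=8.5, M=160: y* = 1/3·160/8.5 = 6.2745.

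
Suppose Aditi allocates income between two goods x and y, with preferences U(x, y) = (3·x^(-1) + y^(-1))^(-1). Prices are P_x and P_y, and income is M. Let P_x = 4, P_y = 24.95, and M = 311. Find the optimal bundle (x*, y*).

x* = 31.8395, y* = 7.3604

From the CES first-order condition, 3·(y/x)^(2) = P_x/P_y.
Hence y/x = ((1/3)·P_x/P_y)^(1/(2)), i.e. raised to the 0.5 power.
Substitute y = (y/x)·x into the budget: x* = M/(P_x + P_y·(y/x)).
Numerically y/x = 0.231171, so x* = 311/(4 + 24.95·0.231171) = 31.8395 and y* = 0.231171·31.8395 = 7.3604.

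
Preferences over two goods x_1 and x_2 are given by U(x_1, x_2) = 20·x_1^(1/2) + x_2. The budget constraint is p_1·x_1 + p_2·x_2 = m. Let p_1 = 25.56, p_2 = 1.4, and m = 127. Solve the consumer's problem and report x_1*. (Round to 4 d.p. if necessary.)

x_1* = 0.3

Utility is quasi-linear in x_2; the FOC for x_1 is 10/√x_1 = p_1/p_2.
Solve: √x_1 = 10·p_2/p_1, so x_1*(p_1,p_2) = (10·p_2/p_1)², and x_2* = (m − p_1·x_1*)/p_2.
Plugging in: x_1* = (10·1.4/25.56)² = 0.3.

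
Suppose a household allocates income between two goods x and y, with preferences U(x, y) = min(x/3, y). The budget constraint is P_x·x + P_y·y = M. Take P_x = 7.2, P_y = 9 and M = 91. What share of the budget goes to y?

share on y = 0.2941

Leontief preferences: the optimum is at the kink where x/3 = y/1, i.e. y = (1/3)·x.
Budget: P_x·x + P_y·(1/3)·x = M, so (3·P_x + P_y)·x = 3·M.
Demand: x*(P_x,P_y,M) = 3·M/(3·P_x + P_y), y* = M/(3·P_x + P_y).
Here 3·7.2 + 9 = 30.6, giving x* = 8.9216 and y* = 2.9739.
Expenditure on y: 9·2.9739 = 26.7647; share = 0.2941.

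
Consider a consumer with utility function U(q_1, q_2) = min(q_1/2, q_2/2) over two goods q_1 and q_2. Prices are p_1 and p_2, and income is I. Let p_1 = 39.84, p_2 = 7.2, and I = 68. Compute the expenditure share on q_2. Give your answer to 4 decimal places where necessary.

share on q_2 = 0.1531

With perfect complements, no substitution: consume in ratio q_1:q_2 = 2:2.
Budget: p_1·q_1 + p_2·q_1 = I, so (2·p_1 + 2·p_2)·q_1 = 2·I.
Demand: q_1*(p_1,p_2,I) = 2·I/(2·p_1 + 2·p_2), q_2* = 2·I/(2·p_1 + 2·p_2).
Here 2·39.84 + 2·7.2 = 94.08, giving q_1* = 1.4456 and q_2* = 1.4456.
Expenditure on q_2: 7.2·1.4456 = 10.4082; share = 0.1531.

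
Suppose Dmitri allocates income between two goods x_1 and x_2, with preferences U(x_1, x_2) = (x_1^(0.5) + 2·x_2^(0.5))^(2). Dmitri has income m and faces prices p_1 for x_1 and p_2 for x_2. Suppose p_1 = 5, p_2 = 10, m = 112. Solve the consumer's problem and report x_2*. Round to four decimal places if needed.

MU_x_1 ∝ x_1^(-0.5), MU_x_2 ∝ 2·x_2^(-0.5), so MRS = (1/2)·(x_2/x_1)^(0.5) = p_1/p_2.
Hence x_2/x_1 = (2·p_1/p_2)^(1/(0.5)), i.e. raised to the 2 power.
With the ratio pinned down, the budget gives x_1* = m/(p_1 + p_2·(x_2/x_1)) and x_2* = (x_2/x_1)·x_1*.
Numerically x_2/x_1 = 1, so x_1* = 112/(5 + 10·1) = 7.4667 and x_2* = 1·7.4667 = 7.4667.

x_2* = 7.4667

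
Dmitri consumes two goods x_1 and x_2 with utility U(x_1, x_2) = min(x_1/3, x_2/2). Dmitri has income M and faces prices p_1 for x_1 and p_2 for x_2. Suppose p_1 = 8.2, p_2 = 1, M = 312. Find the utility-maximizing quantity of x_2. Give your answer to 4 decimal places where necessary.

Leontief preferences: the optimum is at the kink where x_1/3 = x_2/2, i.e. x_2 = (2/3)·x_1.
Budget: p_1·x_1 + p_2·(2/3)·x_1 = M, so (3·p_1 + 2·p_2)·x_1 = 3·M.
Demand: x_1*(p_1,p_2,M) = 3·M/(3·p_1 + 2·p_2), x_2* = 2·M/(3·p_1 + 2·p_2).
Here 3·8.2 + 2·1 = 26.6, giving x_2* = 23.4586.

x_2* = 23.4586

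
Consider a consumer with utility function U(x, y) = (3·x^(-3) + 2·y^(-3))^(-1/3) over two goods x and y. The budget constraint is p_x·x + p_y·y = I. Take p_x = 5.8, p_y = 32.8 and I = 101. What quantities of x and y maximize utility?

x* = 4.0369, y* = 2.3654

With the ratio pinned down, the budget gives x* = I/(p_x + p_y·(y/x)) and y* = (y/x)·x*.
Numerically y/x = 0.585957, so x* = 101/(5.8 + 32.8·0.585957) = 4.0369 and y* = 0.585957·4.0369 = 2.3654.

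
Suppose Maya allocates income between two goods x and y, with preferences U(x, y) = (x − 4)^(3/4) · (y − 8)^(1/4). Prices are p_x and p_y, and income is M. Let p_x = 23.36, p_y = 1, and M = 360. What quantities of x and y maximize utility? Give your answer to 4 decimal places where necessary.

Discretionary income = 360 − 4·23.36 − 8·1 = 258.56; x* = 4 + 0.75·258.56/23.36 = 12.3014; y* = 8 + 0.25·258.56/1 = 72.64.

x* = 12.3014, y* = 72.64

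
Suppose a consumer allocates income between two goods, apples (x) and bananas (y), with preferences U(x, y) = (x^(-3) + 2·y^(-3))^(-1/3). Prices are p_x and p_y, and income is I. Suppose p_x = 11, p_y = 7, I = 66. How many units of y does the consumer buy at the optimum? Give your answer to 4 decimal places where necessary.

y* = 4.3246

MRS = MU_x/MU_y = (1/2)·(y/x)^(4). Set equal to p_x/p_y.
Solve for the ratio: y/x = [2·p_x/p_y]^(0.25).
With the ratio pinned down, the budget gives x* = I/(p_x + p_y·(y/x)) and y* = (y/x)·x*.
Numerically y/x = 1.331469, so x* = 66/(11 + 7·1.331469) = 3.248 and y* = 1.331469·3.248 = 4.3246.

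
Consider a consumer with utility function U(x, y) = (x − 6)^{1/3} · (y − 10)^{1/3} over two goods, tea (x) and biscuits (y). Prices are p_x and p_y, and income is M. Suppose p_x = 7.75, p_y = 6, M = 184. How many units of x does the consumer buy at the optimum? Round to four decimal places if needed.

x* = 11

MRS = (y−10)/(x−6). Tangency with p_x/p_y gives y−10 = (p_x/p_y)·(x−6).
Substituting into the budget: x* = 6 + 0.5·(M − 6·p_x − 10·p_y)/p_x, and y* = 10 + 0.5·(…)/p_y.
Discretionary income = 184 − 6·7.75 − 10·6 = 77.5; x* = 6 + 0.5·77.5/7.75 = 11.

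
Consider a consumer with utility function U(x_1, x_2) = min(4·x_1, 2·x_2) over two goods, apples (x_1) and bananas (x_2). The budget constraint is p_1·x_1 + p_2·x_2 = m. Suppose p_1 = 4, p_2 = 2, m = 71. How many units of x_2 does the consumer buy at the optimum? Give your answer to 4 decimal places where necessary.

x_2* = 17.75

With perfect complements, no substitution: consume in ratio x_1:x_2 = 2:4.
Budget: p_1·x_1 + p_2·2·x_1 = m, so (2·p_1 + 4·p_2)·x_1 = 2·m.
Demand: x_1*(p_1,p_2,m) = 2·m/(2·p_1 + 4·p_2), x_2* = 4·m/(2·p_1 + 4·p_2).
Here 2·4 + 4·2 = 16, giving x_2* = 17.75.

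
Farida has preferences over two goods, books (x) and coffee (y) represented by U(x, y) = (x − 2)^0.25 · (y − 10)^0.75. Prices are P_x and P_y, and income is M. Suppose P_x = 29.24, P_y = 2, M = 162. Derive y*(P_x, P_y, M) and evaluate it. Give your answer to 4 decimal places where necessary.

y* = 41.32

This is Cobb-Douglas in (x−2, y−10): tangency gives 0.25·P_y·(y−10) = 0.75·P_x·(x−2).
Substituting into the budget: x* = 2 + 0.25·(M − 2·P_x − 10·P_y)/P_x, and y* = 10 + 0.75·(…)/P_y.
Discretionary income = 162 − 2·29.24 − 10·2 = 83.52; y* = 10 + 0.75·83.52/2 = 41.32.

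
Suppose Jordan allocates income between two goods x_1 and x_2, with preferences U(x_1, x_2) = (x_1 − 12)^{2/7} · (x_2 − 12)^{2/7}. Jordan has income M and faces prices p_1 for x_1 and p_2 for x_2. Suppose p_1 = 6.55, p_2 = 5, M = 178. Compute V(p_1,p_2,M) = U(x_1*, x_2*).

V = 2.0266

Discretionary income = 178 − 12·6.55 − 12·5 = 39.4; x_1* = 12 + 0.5·39.4/6.55 = 15.0076; x_2* = 12 + 0.5·39.4/5 = 15.94.
Utility at the optimum: U(15.0076, 15.94) = 2.0266.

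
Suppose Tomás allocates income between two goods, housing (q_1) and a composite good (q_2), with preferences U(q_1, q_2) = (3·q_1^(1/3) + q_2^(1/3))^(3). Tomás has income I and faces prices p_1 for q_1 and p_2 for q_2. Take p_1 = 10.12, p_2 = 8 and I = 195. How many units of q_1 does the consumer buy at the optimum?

From the CES first-order condition, 3·(q_2/q_1)^(2/3) = p_1/p_2.
Solve for the ratio: q_2/q_1 = [(1/3)·p_1/p_2]^(1.5).
Substitute q_2 = (q_2/q_1)·q_1 into the budget: q_1* = I/(p_1 + p_2·(q_2/q_1)).
Numerically q_2/q_1 = 0.273813, so q_1* = 195/(10.12 + 8·0.273813) = 15.8401.

q_1* = 15.8401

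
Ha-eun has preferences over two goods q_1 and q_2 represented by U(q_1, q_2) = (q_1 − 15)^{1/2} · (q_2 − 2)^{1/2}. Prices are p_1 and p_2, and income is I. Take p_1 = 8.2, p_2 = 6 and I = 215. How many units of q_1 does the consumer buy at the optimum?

This is Cobb-Douglas in (q_1−15, q_2−2): tangency gives 0.5·p_2·(q_2−2) = 0.5·p_1·(q_1−15).
Substituting into the budget: q_1* = 15 + 0.5·(I − 15·p_1 − 2·p_2)/p_1, and q_2* = 2 + 0.5·(…)/p_2.
Discretionary income = 215 − 15·8.2 − 2·6 = 80; q_1* = 15 + 0.5·80/8.2 = 19.878.

q_1* = 19.878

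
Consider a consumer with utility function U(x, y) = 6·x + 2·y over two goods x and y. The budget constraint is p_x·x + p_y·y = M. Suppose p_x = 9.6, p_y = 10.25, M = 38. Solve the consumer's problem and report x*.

Perfect substitutes: compare marginal utility per dollar. 6/p_x vs 2/p_y → 0.625 vs 0.1951.
x gives more utility per dollar, so spend all income on x: x* = M/p_x, y* = 0.
Numerically: x* = 3.9583, y* = 0.

x* = 3.9583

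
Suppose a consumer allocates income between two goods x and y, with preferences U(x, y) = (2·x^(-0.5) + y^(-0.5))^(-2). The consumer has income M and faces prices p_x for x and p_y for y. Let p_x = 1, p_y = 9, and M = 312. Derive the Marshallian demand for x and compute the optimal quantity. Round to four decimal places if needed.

MU_x ∝ 2·x^(-1.5), MU_y ∝ y^(-1.5), so MRS = 2·(y/x)^(1.5) = p_x/p_y.
Hence y/x = ((1/2)·p_x/p_y)^(1/(1.5)), i.e. raised to the 2/3 power.
With the ratio pinned down, the budget gives x* = M/(p_x + p_y·(y/x)) and y* = (y/x)·x*.
Numerically y/x = 0.145597, so x* = 312/(1 + 9·0.145597) = 135.0433.

x* = 135.0433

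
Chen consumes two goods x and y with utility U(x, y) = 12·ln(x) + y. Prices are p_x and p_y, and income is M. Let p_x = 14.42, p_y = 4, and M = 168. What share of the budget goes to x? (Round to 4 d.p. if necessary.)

share on x = 0.2857

MU_x = 12/x, MU_y = 1. Tangency: 12/x = p_x/p_y.
So x*(p_x,p_y) = 12·p_y/p_x, independent of income; and y* = (M − 12·p_y)/p_y.
At the given prices: x* = 12·4/14.42 = 3.3287, and y* = 30.
Expenditure on x: 14.42·3.3287 = 48; share = 0.2857.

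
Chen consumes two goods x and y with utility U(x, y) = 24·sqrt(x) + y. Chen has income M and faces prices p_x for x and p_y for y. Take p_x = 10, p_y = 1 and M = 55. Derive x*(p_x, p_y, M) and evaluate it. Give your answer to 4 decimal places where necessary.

x* = 1.44

Set MRS = p_x/p_y: 12·x^(−1/2) = p_x/p_y.
Thus x* = (12·p_y/p_x)² — independent of M — with the rest of income spent on y.
Plugging in: x* = (12·1/10)² = 1.44.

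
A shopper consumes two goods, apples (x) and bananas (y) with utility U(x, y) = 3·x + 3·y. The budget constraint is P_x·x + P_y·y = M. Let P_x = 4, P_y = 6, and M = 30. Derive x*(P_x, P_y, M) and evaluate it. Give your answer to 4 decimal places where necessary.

x* = 7.5

Perfect substitutes: compare marginal utility per dollar. 3/P_x vs 3/P_y → 0.75 vs 0.5.
x gives more utility per dollar, so spend all income on x: x* = M/P_x, y* = 0.
Numerically: x* = 7.5, y* = 0.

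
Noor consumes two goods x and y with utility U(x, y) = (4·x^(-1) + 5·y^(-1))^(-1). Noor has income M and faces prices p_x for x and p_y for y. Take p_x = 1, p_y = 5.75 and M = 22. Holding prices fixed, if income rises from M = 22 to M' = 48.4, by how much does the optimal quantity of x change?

Δx* = 7.1721

From the CES first-order condition, (4/5)·(y/x)^(2) = p_x/p_y.
Hence y/x = ((5/4)·p_x/p_y)^(1/(2)), i.e. raised to the 0.5 power.
Substitute y = (y/x)·x into the budget: x* = M/(p_x + p_y·(y/x)).
Numerically y/x = 0.466252, so x* = 22/(1 + 5.75·0.466252) = 5.9767.
At M' = 48.4: x* = 13.1488. Change: 13.1488 − 5.9767 = 7.1721.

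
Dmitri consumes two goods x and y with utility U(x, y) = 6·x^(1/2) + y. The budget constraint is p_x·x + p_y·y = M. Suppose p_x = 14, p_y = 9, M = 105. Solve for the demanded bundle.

Plugging in: x* = (3·9/14)² = 3.7194, y* = 5.881.

x* = 3.7194, y* = 5.881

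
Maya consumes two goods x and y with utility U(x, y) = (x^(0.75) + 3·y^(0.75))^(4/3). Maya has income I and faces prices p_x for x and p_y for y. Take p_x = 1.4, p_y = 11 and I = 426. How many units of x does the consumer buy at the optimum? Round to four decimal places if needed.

x* = 260.744

MU_x ∝ x^(-0.25), MU_y ∝ 3·y^(-0.25), so MRS = (1/3)·(y/x)^(0.25) = p_x/p_y.
Solve for the ratio: y/x = [3·p_x/p_y]^(4).
With the ratio pinned down, the budget gives x* = I/(p_x + p_y·(y/x)) and y* = (y/x)·x*.
Numerically y/x = 0.021253, so x* = 426/(1.4 + 11·0.021253) = 260.744.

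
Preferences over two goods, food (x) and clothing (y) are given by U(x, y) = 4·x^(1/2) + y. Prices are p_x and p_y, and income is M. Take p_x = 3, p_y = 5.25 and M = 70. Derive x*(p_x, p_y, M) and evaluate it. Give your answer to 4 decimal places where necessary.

Utility is quasi-linear in y; the FOC for x is 2/√x = p_x/p_y.
Thus x* = (2·p_y/p_x)² — independent of M — with the rest of income spent on y.
Plugging in: x* = (2·5.25/3)² = 12.25.

x* = 12.25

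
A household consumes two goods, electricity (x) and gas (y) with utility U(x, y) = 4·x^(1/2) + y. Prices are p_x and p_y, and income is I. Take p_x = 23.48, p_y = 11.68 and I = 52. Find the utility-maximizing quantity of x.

x* = 0.9898

Plugging in: x* = (2·11.68/23.48)² = 0.9898.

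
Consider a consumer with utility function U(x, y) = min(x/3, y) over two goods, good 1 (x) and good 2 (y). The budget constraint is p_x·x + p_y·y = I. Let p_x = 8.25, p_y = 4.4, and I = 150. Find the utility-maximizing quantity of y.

y* = 5.1458

With perfect complements, no substitution: consume in ratio x:y = 3:1.
Budget: p_x·x + p_y·(1/3)·x = I, so (3·p_x + p_y)·x = 3·I.
Demand: x*(p_x,p_y,I) = 3·I/(3·p_x + p_y), y* = I/(3·p_x + p_y).
Here 3·8.25 + 4.4 = 29.15, giving y* = 5.1458.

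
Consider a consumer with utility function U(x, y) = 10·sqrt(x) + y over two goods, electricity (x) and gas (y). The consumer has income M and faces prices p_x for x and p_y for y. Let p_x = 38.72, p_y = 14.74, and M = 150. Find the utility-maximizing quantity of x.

x* = 3.623

Set MRS = p_x/p_y: 5·x^(−1/2) = p_x/p_y.
Solve: √x = 5·p_y/p_x, so x*(p_x,p_y) = (5·p_y/p_x)², and y* = (M − p_x·x*)/p_y.
Plugging in: x* = (5·14.74/38.72)² = 3.623.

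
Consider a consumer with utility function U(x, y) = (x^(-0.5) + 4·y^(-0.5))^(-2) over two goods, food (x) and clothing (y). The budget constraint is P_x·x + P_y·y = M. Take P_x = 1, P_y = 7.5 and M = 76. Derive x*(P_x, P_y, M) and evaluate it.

x* = 12.811

From the CES first-order condition, (1/4)·(y/x)^(1.5) = P_x/P_y.
Solve for the ratio: y/x = [4·P_x/P_y]^(2/3).
With the ratio pinned down, the budget gives x* = M/(P_x + P_y·(y/x)) and y* = (y/x)·x*.
Numerically y/x = 0.657657, so x* = 76/(1 + 7.5·0.657657) = 12.811.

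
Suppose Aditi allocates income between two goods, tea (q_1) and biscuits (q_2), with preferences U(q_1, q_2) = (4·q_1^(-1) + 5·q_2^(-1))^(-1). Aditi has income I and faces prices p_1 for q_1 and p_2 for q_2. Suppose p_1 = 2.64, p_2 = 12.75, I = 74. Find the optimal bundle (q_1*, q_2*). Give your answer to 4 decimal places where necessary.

q_1* = 8.1082, q_2* = 4.125

MRS = MU_q_1/MU_q_2 = (4/5)·(q_2/q_1)^(2). Set equal to p_1/p_2.
Hence q_2/q_1 = ((5/4)·p_1/p_2)^(1/(2)), i.e. raised to the 0.5 power.
With the ratio pinned down, the budget gives q_1* = I/(p_1 + p_2·(q_2/q_1)) and q_2* = (q_2/q_1)·q_1*.
Numerically q_2/q_1 = 0.508747, so q_1* = 74/(2.64 + 12.75·0.508747) = 8.1082 and q_2* = 0.508747·8.1082 = 4.125.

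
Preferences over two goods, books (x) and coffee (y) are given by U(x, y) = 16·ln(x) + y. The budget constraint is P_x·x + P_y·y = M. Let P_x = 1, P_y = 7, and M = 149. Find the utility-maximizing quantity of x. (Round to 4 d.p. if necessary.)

Set MRS = P_x/P_y: (16/x)/1 = P_x/P_y.
So x*(P_x,P_y) = 16·P_y/P_x, independent of income; and y* = (M − 16·P_y)/P_y.
At the given prices: x* = 16·7/1 = 112.

x* = 112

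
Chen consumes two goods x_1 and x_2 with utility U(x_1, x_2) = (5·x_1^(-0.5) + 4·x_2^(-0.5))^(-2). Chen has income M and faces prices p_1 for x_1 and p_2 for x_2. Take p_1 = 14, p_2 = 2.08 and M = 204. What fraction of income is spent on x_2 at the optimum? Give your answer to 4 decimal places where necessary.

MU_x_1 ∝ 5·x_1^(-1.5), MU_x_2 ∝ 4·x_2^(-1.5), so MRS = (5/4)·(x_2/x_1)^(1.5) = p_1/p_2.
Hence x_2/x_1 = ((4/5)·p_1/p_2)^(1/(1.5)), i.e. raised to the 2/3 power.
With the ratio pinned down, the budget gives x_1* = M/(p_1 + p_2·(x_2/x_1)) and x_2* = (x_2/x_1)·x_1*.
Numerically x_2/x_1 = 3.072108, so x_1* = 204/(14 + 2.08·3.072108) = 10.0049 and x_2* = 3.072108·10.0049 = 30.7362.
Expenditure on x_2: 2.08·30.7362 = 63.9312; share = 0.3134.

share on x_2 = 0.3134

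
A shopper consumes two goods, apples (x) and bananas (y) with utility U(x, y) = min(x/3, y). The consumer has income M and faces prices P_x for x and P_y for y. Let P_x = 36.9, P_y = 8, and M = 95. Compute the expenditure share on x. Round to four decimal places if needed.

share on x = 0.9326

Leontief preferences: the optimum is at the kink where x/3 = y/1, i.e. y = (1/3)·x.
Budget: P_x·x + P_y·(1/3)·x = M, so (3·P_x + P_y)·x = 3·M.
Demand: x*(P_x,P_y,M) = 3·M/(3·P_x + P_y), y* = M/(3·P_x + P_y).
Here 3·36.9 + 8 = 118.7, giving x* = 2.401 and y* = 0.8003.
Expenditure on x: 36.9·2.401 = 88.5973; share = 0.9326.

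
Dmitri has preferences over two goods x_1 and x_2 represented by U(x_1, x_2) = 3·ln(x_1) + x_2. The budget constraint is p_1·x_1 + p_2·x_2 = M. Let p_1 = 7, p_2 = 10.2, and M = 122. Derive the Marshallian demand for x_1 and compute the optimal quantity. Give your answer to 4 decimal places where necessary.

So x_1*(p_1,p_2) = 3·p_2/p_1, independent of income; and x_2* = (M − 3·p_2)/p_2.
At the given prices: x_1* = 3·10.2/7 = 4.3714.

x_1* = 4.3714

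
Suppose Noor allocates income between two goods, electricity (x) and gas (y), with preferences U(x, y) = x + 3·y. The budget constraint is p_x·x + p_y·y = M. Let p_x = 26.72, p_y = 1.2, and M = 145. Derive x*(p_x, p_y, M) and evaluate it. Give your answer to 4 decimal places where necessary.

y gives more utility per dollar, so spend all income on y: y* = M/p_y, x* = 0.
Numerically: x* = 0, y* = 120.8333.

x* = 0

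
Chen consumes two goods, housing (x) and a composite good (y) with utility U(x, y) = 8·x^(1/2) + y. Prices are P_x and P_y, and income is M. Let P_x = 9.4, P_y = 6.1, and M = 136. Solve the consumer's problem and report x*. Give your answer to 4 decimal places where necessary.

MU_x = 4/√x, MU_y = 1. Tangency: 4/√x = P_x/P_y.
Solve: √x = 4·P_y/P_x, so x*(P_x,P_y) = (4·P_y/P_x)², and y* = (M − P_x·x*)/P_y.
Plugging in: x* = (4·6.1/9.4)² = 6.7379.

x* = 6.7379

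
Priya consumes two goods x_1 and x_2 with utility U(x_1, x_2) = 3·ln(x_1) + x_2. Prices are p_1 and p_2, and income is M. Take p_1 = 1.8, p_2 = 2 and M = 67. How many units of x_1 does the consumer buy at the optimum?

So x_1*(p_1,p_2) = 3·p_2/p_1, independent of income; and x_2* = (M − 3·p_2)/p_2.
At the given prices: x_1* = 3·2/1.8 = 3.3333.

x_1* = 3.3333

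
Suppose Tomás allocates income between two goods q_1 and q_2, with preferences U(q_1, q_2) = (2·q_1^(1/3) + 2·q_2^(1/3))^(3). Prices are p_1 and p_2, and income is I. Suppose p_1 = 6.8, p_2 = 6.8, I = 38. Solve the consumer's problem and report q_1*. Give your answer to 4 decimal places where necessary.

MU_q_1 ∝ 2·q_1^(-2/3), MU_q_2 ∝ 2·q_2^(-2/3), so MRS = (q_2/q_1)^(2/3) = p_1/p_2.
Hence q_2/q_1 = (p_1/p_2)^(1/(2/3)), i.e. raised to the 1.5 power.
With the ratio pinned down, the budget gives q_1* = I/(p_1 + p_2·(q_2/q_1)) and q_2* = (q_2/q_1)·q_1*.
Numerically q_2/q_1 = 1, so q_1* = 38/(6.8 + 6.8·1) = 2.7941.

q_1* = 2.7941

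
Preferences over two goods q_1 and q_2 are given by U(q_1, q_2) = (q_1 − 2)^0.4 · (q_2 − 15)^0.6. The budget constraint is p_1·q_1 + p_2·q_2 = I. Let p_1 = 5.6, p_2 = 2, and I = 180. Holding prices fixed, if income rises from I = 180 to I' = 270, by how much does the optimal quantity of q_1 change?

Δq_1* = 6.4286

Let q_1' = q_1−2, q_2' = q_2−15. MRS = (2/3)·q_2'/q_1' = p_1/p_2.
After buying the subsistence bundle (2, 15), a share 0.4 of the remaining income goes to q_1: q_1* = 2 + 0.4·(I − 2p_1 − 15p_2)/p_1.
Discretionary income = 180 − 2·5.6 − 15·2 = 138.8; q_1* = 2 + 0.4·138.8/5.6 = 11.9143.
At I' = 270: q_1* = 18.3429. Change: 18.3429 − 11.9143 = 6.4286.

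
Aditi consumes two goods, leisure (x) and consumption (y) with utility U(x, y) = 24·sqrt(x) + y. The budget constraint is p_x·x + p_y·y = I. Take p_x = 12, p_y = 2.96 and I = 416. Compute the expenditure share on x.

Utility is quasi-linear in y; the FOC for x is 12/√x = p_x/p_y.
Thus x* = (12·p_y/p_x)² — independent of I — with the rest of income spent on y.
Plugging in: x* = (12·2.96/12)² = 8.7616, y* = 105.0205.
Expenditure on x: 12·8.7616 = 105.1392; share = 0.2527.

share on x = 0.2527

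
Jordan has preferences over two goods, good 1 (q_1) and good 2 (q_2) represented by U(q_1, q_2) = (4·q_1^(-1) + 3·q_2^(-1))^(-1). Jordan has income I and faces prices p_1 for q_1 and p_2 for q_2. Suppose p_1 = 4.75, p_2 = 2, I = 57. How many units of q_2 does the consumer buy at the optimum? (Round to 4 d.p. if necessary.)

q_2* = 10.2536

MU_q_1 ∝ 4·q_1^(-2), MU_q_2 ∝ 3·q_2^(-2), so MRS = (4/3)·(q_2/q_1)^(2) = p_1/p_2.
Hence q_2/q_1 = ((3/4)·p_1/p_2)^(1/(2)), i.e. raised to the 0.5 power.
With the ratio pinned down, the budget gives q_1* = I/(p_1 + p_2·(q_2/q_1)) and q_2* = (q_2/q_1)·q_1*.
Numerically q_2/q_1 = 1.334635, so q_1* = 57/(4.75 + 2·1.334635) = 7.6827 and q_2* = 1.334635·7.6827 = 10.2536.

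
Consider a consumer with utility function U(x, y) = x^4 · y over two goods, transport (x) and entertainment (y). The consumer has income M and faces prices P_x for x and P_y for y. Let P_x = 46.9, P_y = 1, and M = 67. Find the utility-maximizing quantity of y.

MU_x/MU_y = (4·y)/(x); tangency sets this equal to P_x/P_y.
Rearranging, P_y·y = (1/4)·P_x·x. Substituting into the budget gives P_x·x·(1 + (1/4)) = M.
Demand: x*(P_x,P_y,M) = 0.8·M/P_x and y* = 0.2·M/P_y.
At P_x=46.9, P_y=1, M=67: y* = 0.2·67/1 = 13.4.

y* = 13.4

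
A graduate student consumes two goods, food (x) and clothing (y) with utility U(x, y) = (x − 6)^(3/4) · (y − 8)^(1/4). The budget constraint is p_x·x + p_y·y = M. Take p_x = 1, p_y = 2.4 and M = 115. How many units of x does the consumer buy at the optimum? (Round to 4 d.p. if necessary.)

Let x' = x−6, y' = y−8. MRS = 3·y'/x' = p_x/p_y.
Substituting into the budget: x* = 6 + 0.75·(M − 6·p_x − 8·p_y)/p_x, and y* = 8 + 0.25·(…)/p_y.
Discretionary income = 115 − 6·1 − 8·2.4 = 89.8; x* = 6 + 0.75·89.8/1 = 73.35.

x* = 73.35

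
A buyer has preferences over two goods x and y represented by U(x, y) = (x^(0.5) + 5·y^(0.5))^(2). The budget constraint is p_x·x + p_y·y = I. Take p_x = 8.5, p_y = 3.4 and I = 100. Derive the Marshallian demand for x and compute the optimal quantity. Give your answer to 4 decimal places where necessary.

From the CES first-order condition, (1/5)·(y/x)^(0.5) = p_x/p_y.
Solve for the ratio: y/x = [5·p_x/p_y]^(2).
With the ratio pinned down, the budget gives x* = I/(p_x + p_y·(y/x)) and y* = (y/x)·x*.
Numerically y/x = 156.25, so x* = 100/(8.5 + 3.4·156.25) = 0.1853.

x* = 0.1853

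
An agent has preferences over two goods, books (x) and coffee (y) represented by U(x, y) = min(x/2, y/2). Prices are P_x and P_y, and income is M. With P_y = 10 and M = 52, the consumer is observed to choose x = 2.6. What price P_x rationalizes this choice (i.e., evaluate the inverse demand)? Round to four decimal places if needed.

Leontief preferences: the optimum is at the kink where x/2 = y/2, i.e. y = x.
Budget: P_x·x + P_y·x = M, so (2·P_x + 2·P_y)·x = 2·M.
Demand: x*(P_x,P_y,M) = 2·M/(2·P_x + 2·P_y), y* = 2·M/(2·P_x + 2·P_y).
Set x* = 2.6 in the demand function and solve for P_x: P_x = 10.

P_x = 10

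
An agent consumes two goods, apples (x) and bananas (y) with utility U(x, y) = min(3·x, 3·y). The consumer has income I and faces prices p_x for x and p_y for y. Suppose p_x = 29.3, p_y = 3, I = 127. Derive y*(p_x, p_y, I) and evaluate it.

y* = 3.9319

With perfect complements, no substitution: consume in ratio x:y = 3:3.
Budget: p_x·x + p_y·x = I, so (3·p_x + 3·p_y)·x = 3·I.
Demand: x*(p_x,p_y,I) = 3·I/(3·p_x + 3·p_y), y* = 3·I/(3·p_x + 3·p_y).
Here 3·29.3 + 3·3 = 96.9, giving y* = 3.9319.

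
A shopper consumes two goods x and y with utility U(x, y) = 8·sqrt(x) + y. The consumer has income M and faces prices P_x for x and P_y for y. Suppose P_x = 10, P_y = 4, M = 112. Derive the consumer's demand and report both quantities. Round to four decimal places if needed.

Solve: √x = 4·P_y/P_x, so x*(P_x,P_y) = (4·P_y/P_x)², and y* = (M − P_x·x*)/P_y.
Plugging in: x* = (4·4/10)² = 2.56, y* = 21.6.

x* = 2.56, y* = 21.6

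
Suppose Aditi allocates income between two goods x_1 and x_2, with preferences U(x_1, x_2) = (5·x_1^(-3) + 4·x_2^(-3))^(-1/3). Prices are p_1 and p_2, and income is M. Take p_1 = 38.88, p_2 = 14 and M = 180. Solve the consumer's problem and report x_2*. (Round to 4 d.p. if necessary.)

Substitute x_2 = (x_2/x_1)·x_1 into the budget: x_1* = M/(p_1 + p_2·(x_2/x_1)).
Numerically x_2/x_1 = 1.220877, so x_1* = 180/(38.88 + 14·1.220877) = 3.2159 and x_2* = 1.220877·3.2159 = 3.9262.

x_2* = 3.9262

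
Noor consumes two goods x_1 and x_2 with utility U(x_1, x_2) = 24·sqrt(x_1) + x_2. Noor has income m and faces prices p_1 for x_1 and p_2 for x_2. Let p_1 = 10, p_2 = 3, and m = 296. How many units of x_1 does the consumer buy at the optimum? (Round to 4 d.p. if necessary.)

x_1* = 12.96

MU_x_1 = 12/√x_1, MU_x_2 = 1. Tangency: 12/√x_1 = p_1/p_2.
Solve: √x_1 = 12·p_2/p_1, so x_1*(p_1,p_2) = (12·p_2/p_1)², and x_2* = (m − p_1·x_1*)/p_2.
Plugging in: x_1* = (12·3/10)² = 12.96.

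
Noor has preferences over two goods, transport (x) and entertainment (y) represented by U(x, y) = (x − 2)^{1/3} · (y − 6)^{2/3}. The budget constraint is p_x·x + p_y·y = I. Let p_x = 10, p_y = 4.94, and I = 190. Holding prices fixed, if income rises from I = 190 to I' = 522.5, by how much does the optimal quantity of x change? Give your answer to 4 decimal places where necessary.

Let x' = x−2, y' = y−6. MRS = (1/2)·y'/x' = p_x/p_y.
Substituting into the budget: x* = 2 + 1/3·(I − 2·p_x − 6·p_y)/p_x, and y* = 6 + 2/3·(…)/p_y.
Discretionary income = 190 − 2·10 − 6·4.94 = 140.36; x* = 2 + 1/3·140.36/10 = 6.6787.
At I' = 522.5: x* = 17.762. Change: 17.762 − 6.6787 = 11.0833.

Δx* = 11.0833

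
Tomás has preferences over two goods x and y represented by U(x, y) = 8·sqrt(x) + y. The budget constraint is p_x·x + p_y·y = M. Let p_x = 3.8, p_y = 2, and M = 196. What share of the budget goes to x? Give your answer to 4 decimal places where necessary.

share on x = 0.0859

Utility is quasi-linear in y; the FOC for x is 4/√x = p_x/p_y.
Thus x* = (4·p_y/p_x)² — independent of M — with the rest of income spent on y.
Plugging in: x* = (4·2/3.8)² = 4.4321, y* = 89.5789.
Expenditure on x: 3.8·4.4321 = 16.8421; share = 0.0859.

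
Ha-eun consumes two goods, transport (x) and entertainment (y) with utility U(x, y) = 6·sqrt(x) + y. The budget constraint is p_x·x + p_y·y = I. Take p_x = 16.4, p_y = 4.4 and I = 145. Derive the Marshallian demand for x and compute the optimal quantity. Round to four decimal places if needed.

x* = 0.6478

Utility is quasi-linear in y; the FOC for x is 3/√x = p_x/p_y.
Solve: √x = 3·p_y/p_x, so x*(p_x,p_y) = (3·p_y/p_x)², and y* = (I − p_x·x*)/p_y.
Plugging in: x* = (3·4.4/16.4)² = 0.6478.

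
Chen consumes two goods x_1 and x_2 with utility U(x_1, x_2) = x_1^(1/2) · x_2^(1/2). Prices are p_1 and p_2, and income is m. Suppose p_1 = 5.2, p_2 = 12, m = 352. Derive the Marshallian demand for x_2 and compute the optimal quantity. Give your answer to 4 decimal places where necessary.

x_2* = 14.6667

Demand: x_1*(p_1,p_2,m) = 0.5·m/p_1 and x_2* = 0.5·m/p_2.
At p_1=5.2, p_2=12, m=352: x_2* = 0.5·352/12 = 14.6667.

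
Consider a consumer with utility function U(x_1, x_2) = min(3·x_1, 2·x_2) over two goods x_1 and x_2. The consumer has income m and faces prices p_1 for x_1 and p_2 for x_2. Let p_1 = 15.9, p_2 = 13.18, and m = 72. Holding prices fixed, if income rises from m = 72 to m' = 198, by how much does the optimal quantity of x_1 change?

Leontief preferences: the optimum is at the kink where x_1/2 = x_2/3, i.e. x_2 = (3/2)·x_1.
Budget: p_1·x_1 + p_2·(3/2)·x_1 = m, so (2·p_1 + 3·p_2)·x_1 = 2·m.
Demand: x_1*(p_1,p_2,m) = 2·m/(2·p_1 + 3·p_2), x_2* = 3·m/(2·p_1 + 3·p_2).
Here 2·15.9 + 3·13.18 = 71.34, giving x_1* = 2.0185.
At m' = 198: x_1* = 5.5509. Change: 5.5509 − 2.0185 = 3.5324.

Δx_1* = 3.5324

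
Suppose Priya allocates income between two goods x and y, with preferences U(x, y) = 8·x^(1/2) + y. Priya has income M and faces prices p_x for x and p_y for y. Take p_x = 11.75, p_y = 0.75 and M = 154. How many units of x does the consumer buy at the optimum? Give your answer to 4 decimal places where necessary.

Set MRS = p_x/p_y: 4·x^(−1/2) = p_x/p_y.
Thus x* = (4·p_y/p_x)² — independent of M — with the rest of income spent on y.
Plugging in: x* = (4·0.75/11.75)² = 0.0652.

x* = 0.0652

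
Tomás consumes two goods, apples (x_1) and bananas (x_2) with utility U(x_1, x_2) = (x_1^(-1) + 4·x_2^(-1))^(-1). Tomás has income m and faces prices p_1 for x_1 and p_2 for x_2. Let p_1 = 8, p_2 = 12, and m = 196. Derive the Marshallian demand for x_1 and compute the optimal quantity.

x_1* = 7.1025

From the CES first-order condition, (1/4)·(x_2/x_1)^(2) = p_1/p_2.
Solve for the ratio: x_2/x_1 = [4·p_1/p_2]^(0.5).
With the ratio pinned down, the budget gives x_1* = m/(p_1 + p_2·(x_2/x_1)) and x_2* = (x_2/x_1)·x_1*.
Numerically x_2/x_1 = 1.632993, so x_1* = 196/(8 + 12·1.632993) = 7.1025.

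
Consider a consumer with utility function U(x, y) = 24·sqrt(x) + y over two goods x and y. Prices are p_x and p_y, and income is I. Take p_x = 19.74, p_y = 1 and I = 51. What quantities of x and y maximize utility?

Solve: √x = 12·p_y/p_x, so x*(p_x,p_y) = (12·p_y/p_x)², and y* = (I − p_x·x*)/p_y.
Plugging in: x* = (12·1/19.74)² = 0.3695, y* = 43.7052.

x* = 0.3695, y* = 43.7052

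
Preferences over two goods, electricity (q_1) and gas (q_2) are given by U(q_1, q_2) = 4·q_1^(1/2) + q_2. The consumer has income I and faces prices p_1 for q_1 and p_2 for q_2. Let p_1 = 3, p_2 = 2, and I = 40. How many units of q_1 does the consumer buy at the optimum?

Set MRS = p_1/p_2: 2·q_1^(−1/2) = p_1/p_2.
Solve: √q_1 = 2·p_2/p_1, so q_1*(p_1,p_2) = (2·p_2/p_1)², and q_2* = (I − p_1·q_1*)/p_2.
Plugging in: q_1* = (2·2/3)² = 1.7778.

q_1* = 1.7778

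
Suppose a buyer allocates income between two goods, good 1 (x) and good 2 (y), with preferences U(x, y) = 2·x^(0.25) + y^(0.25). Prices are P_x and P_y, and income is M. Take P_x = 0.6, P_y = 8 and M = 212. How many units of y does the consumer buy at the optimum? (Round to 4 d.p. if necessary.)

MU_x ∝ 2·x^(-0.75), MU_y ∝ y^(-0.75), so MRS = 2·(y/x)^(0.75) = P_x/P_y.
Solve for the ratio: y/x = [(1/2)·P_x/P_y]^(4/3).
With the ratio pinned down, the budget gives x* = M/(P_x + P_y·(y/x)) and y* = (y/x)·x*.
Numerically y/x = 0.012552, so x* = 212/(0.6 + 8·0.012552) = 302.6777 and y* = 0.012552·302.6777 = 3.7992.

y* = 3.7992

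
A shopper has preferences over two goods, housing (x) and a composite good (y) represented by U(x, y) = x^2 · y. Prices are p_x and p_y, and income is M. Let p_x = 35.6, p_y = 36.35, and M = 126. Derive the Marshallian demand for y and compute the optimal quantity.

y* = 1.1554

MU_x/MU_y = (2·y)/(x); tangency sets this equal to p_x/p_y.
So 2·p_y·y = p_x·x; combined with the budget, a share 2/3 of income goes to x.
Demand: x*(p_x,p_y,M) = 2/3·M/p_x and y* = 1/3·M/p_y.
At p_x=35.6, p_y=36.35, M=126: y* = 1/3·126/36.35 = 1.1554.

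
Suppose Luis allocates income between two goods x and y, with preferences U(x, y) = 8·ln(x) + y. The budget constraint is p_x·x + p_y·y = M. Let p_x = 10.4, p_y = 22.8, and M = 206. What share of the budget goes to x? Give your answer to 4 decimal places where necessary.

share on x = 0.8854

Set MRS = p_x/p_y: (8/x)/1 = p_x/p_y.
So x*(p_x,p_y) = 8·p_y/p_x, independent of income; and y* = (M − 8·p_y)/p_y.
At the given prices: x* = 8·22.8/10.4 = 17.5385, and y* = 1.0351.
Expenditure on x: 10.4·17.5385 = 182.4; share = 0.8854.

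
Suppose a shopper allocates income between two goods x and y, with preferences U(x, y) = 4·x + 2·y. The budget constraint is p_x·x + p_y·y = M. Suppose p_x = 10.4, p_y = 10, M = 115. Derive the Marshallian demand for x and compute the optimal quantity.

Linear utility — the consumer picks whichever good has higher MU/price: 4/10.4 = 0.3846 vs 2/10 = 0.2.
x gives more utility per dollar, so spend all income on x: x* = M/p_x, y* = 0.
Numerically: x* = 11.0577, y* = 0.

x* = 11.0577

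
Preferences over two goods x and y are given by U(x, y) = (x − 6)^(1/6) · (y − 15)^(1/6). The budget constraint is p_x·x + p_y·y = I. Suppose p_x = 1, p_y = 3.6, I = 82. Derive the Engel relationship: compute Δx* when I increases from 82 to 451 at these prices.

Δx* = 184.5

Let x' = x−6, y' = y−15. MRS = y'/x' = p_x/p_y.
After buying the subsistence bundle (6, 15), a share 0.5 of the remaining income goes to x: x* = 6 + 0.5·(I − 6p_x − 15p_y)/p_x.
Discretionary income = 82 − 6·1 − 15·3.6 = 22; x* = 6 + 0.5·22/1 = 17.
At I' = 451: x* = 201.5. Change: 201.5 − 17 = 184.5.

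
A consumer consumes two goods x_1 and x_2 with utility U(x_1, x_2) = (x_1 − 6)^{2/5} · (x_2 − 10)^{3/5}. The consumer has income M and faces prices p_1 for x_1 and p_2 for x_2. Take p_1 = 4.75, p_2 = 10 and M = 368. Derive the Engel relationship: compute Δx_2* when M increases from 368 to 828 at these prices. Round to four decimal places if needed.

Δx_2* = 27.6

After buying the subsistence bundle (6, 10), a share 0.4 of the remaining income goes to x_1: x_1* = 6 + 0.4·(M − 6p_1 − 10p_2)/p_1.
Discretionary income = 368 − 6·4.75 − 10·10 = 239.5; x_2* = 10 + 0.6·239.5/10 = 24.37.
At M' = 828: x_2* = 51.97. Change: 51.97 − 24.37 = 27.6.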